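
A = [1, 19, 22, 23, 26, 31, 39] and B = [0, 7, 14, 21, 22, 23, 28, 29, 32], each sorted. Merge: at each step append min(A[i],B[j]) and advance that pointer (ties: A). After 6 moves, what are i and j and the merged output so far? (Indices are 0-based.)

i=0 j=0: A[i]=1>B[j]=0 take 0, j++
i=0 j=1: A[i]=1<=B[j]=7 take 1, i++
i=1 j=1: A[i]=19>B[j]=7 take 7, j++
i=1 j=2: A[i]=19>B[j]=14 take 14, j++
i=1 j=3: A[i]=19<=B[j]=21 take 19, i++
i=2 j=3: A[i]=22>B[j]=21 take 21, j++

i=2, j=4, merged so far=[0, 1, 7, 14, 19, 21]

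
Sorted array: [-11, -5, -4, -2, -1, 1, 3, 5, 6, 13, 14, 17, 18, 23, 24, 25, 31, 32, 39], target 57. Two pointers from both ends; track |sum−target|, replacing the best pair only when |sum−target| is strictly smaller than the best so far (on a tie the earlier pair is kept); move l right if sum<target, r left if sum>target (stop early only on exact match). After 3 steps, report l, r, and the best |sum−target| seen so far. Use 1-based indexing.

[1,19] -11+39=28 d=29 * → l++
[2,19] -5+39=34 d=23 * → l++
[3,19] -4+39=35 d=22 * → l++

l=4, r=19, best |Δ|=22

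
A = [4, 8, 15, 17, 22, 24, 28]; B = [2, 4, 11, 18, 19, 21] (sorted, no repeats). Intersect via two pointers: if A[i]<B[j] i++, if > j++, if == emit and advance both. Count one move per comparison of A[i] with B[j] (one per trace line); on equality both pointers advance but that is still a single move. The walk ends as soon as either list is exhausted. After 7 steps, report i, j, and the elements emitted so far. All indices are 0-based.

i=0 j=0: 4>2, j++
i=0 j=1: 4==4 emit, i++,j++
i=1 j=2: 8<11, i++
i=2 j=2: 15>11, j++
i=2 j=3: 15<18, i++
i=3 j=3: 17<18, i++
i=4 j=3: 22>18, j++

i=4, j=4, emitted=[4]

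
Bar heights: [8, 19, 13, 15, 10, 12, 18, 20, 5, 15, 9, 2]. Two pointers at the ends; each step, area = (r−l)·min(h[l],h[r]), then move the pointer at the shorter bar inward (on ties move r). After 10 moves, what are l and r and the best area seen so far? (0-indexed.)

l=6, r=7, best area=120

l=0 r=11: min(8,2)*11=22 best=22 *, r--
l=0 r=10: min(8,9)*10=80 best=80 *, l++
l=1 r=10: min(19,9)*9=81 best=81 *, r--
l=1 r=9: min(19,15)*8=120 best=120 *, r--
l=1 r=8: min(19,5)*7=35 best=120, r--
l=1 r=7: min(19,20)*6=114 best=120, l++
l=2 r=7: min(13,20)*5=65 best=120, l++
l=3 r=7: min(15,20)*4=60 best=120, l++
l=4 r=7: min(10,20)*3=30 best=120, l++
l=5 r=7: min(12,20)*2=24 best=120, l++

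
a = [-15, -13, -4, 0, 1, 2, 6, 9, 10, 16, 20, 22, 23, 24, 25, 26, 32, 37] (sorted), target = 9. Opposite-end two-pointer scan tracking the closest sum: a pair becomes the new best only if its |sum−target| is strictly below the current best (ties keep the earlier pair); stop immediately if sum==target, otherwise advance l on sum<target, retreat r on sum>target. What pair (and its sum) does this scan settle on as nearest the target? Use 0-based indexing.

pair (-15, 24) with sum 9 (|Δ|=0)

[0,17] -15+37=22 d=13 * → r--
[0,16] -15+32=17 d=8 * → r--
[0,15] -15+26=11 d=2 * → r--
[0,14] -15+25=10 d=1 * → r--
[0,13] -15+24=9 d=0 * → stop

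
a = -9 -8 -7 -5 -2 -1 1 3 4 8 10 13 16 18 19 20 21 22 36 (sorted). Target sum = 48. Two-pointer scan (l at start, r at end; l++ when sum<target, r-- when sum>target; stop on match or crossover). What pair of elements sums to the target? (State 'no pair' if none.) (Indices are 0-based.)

l=0 r=18: -9+36=27 <48, l++
l=1 r=18: -8+36=28 <48, l++
l=2 r=18: -7+36=29 <48, l++
l=3 r=18: -5+36=31 <48, l++
l=4 r=18: -2+36=34 <48, l++
l=5 r=18: -1+36=35 <48, l++
l=6 r=18: 1+36=37 <48, l++
l=7 r=18: 3+36=39 <48, l++
l=8 r=18: 4+36=40 <48, l++
l=9 r=18: 8+36=44 <48, l++
l=10 r=18: 10+36=46 <48, l++
l=11 r=18: 13+36=49 >48, r--
l=11 r=17: 13+22=35 <48, l++
l=12 r=17: 16+22=38 <48, l++
l=13 r=17: 18+22=40 <48, l++
l=14 r=17: 19+22=41 <48, l++
l=15 r=17: 20+22=42 <48, l++
l=16 r=17: 21+22=43 <48, l++

no pair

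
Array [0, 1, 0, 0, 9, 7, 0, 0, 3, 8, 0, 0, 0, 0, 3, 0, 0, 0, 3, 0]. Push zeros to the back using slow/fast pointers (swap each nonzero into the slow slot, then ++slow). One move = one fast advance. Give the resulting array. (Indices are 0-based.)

[1, 9, 7, 3, 8, 3, 3, 0, 0, 0, 0, 0, 0, 0, 0, 0, 0, 0, 0, 0]

slow=0 fast=0: a[fast]=0, fast++
slow=0 fast=1: a[fast]=1≠0 swap→a[0]=1, slow++,fast++
slow=1 fast=2: a[fast]=0, fast++
slow=1 fast=3: a[fast]=0, fast++
slow=1 fast=4: a[fast]=9≠0 swap→a[1]=9, slow++,fast++
slow=2 fast=5: a[fast]=7≠0 swap→a[2]=7, slow++,fast++
slow=3 fast=6: a[fast]=0, fast++
slow=3 fast=7: a[fast]=0, fast++
slow=3 fast=8: a[fast]=3≠0 swap→a[3]=3, slow++,fast++
slow=4 fast=9: a[fast]=8≠0 swap→a[4]=8, slow++,fast++
slow=5 fast=10: a[fast]=0, fast++
slow=5 fast=11: a[fast]=0, fast++
slow=5 fast=12: a[fast]=0, fast++
slow=5 fast=13: a[fast]=0, fast++
slow=5 fast=14: a[fast]=3≠0 swap→a[5]=3, slow++,fast++
slow=6 fast=15: a[fast]=0, fast++
slow=6 fast=16: a[fast]=0, fast++
slow=6 fast=17: a[fast]=0, fast++
slow=6 fast=18: a[fast]=3≠0 swap→a[6]=3, slow++,fast++
slow=7 fast=19: a[fast]=0, fast++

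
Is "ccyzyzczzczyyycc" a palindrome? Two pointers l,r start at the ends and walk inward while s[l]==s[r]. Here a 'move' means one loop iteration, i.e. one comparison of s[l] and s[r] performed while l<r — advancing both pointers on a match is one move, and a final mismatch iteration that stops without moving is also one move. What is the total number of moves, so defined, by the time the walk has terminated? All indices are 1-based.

4 moves

[1,16] 'c'=='c' → l++,r--
[2,15] 'c'=='c' → l++,r--
[3,14] 'y'=='y' → l++,r--
[4,13] 'z'!='y' → stop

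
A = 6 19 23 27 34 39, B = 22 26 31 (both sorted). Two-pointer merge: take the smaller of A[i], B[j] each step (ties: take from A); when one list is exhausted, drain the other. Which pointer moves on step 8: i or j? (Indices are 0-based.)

i

i=0 j=0: A[i]=6<=B[j]=22 take 6, i++
i=1 j=0: A[i]=19<=B[j]=22 take 19, i++
i=2 j=0: A[i]=23>B[j]=22 take 22, j++
i=2 j=1: A[i]=23<=B[j]=26 take 23, i++
i=3 j=1: A[i]=27>B[j]=26 take 26, j++
i=3 j=2: A[i]=27<=B[j]=31 take 27, i++
i=4 j=2: A[i]=34>B[j]=31 take 31, j++
i=4 j=3: B done, take A[i]=34, i++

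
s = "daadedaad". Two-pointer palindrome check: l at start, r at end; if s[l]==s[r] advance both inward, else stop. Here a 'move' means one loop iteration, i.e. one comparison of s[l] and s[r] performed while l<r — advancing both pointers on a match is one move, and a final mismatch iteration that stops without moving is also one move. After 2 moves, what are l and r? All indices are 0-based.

[0,8] 'd'=='d' → l++,r--
[1,7] 'a'=='a' → l++,r--

l=2, r=6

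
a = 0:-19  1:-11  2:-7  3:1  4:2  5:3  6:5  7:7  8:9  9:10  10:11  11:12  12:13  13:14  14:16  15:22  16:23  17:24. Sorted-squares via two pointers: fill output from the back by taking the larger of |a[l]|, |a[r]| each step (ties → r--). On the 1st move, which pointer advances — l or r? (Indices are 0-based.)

l=0 r=17: |-19|<=|24| out[17]=576, r--

r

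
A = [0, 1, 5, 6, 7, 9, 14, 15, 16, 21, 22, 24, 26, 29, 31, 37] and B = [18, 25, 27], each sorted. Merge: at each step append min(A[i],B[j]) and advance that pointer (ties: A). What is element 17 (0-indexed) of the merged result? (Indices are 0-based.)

merged[17] = 31

[i=0,j=0] A[i]=0<=B[j]=18 take 0 → i++
[i=1,j=0] A[i]=1<=B[j]=18 take 1 → i++
[i=2,j=0] A[i]=5<=B[j]=18 take 5 → i++
[i=3,j=0] A[i]=6<=B[j]=18 take 6 → i++
[i=4,j=0] A[i]=7<=B[j]=18 take 7 → i++
[i=5,j=0] A[i]=9<=B[j]=18 take 9 → i++
[i=6,j=0] A[i]=14<=B[j]=18 take 14 → i++
[i=7,j=0] A[i]=15<=B[j]=18 take 15 → i++
[i=8,j=0] A[i]=16<=B[j]=18 take 16 → i++
[i=9,j=0] A[i]=21>B[j]=18 take 18 → j++
[i=9,j=1] A[i]=21<=B[j]=25 take 21 → i++
[i=10,j=1] A[i]=22<=B[j]=25 take 22 → i++
[i=11,j=1] A[i]=24<=B[j]=25 take 24 → i++
[i=12,j=1] A[i]=26>B[j]=25 take 25 → j++
[i=12,j=2] A[i]=26<=B[j]=27 take 26 → i++
[i=13,j=2] A[i]=29>B[j]=27 take 27 → j++
[i=13,j=3] B done, take A[i]=29 → i++
[i=14,j=3] B done, take A[i]=31 → i++
[i=15,j=3] B done, take A[i]=37 → i++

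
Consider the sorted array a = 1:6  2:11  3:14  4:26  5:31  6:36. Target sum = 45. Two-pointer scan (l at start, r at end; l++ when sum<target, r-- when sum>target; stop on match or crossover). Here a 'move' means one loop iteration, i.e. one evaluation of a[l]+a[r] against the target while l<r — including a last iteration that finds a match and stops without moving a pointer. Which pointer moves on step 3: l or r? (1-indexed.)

[1,6] 6+36=42 <45 → l++
[2,6] 11+36=47 >45 → r--
[2,5] 11+31=42 <45 → l++

l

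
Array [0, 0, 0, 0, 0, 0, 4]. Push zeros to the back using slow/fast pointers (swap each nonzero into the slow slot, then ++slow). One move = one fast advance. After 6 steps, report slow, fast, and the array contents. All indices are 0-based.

slow=0, fast=6, a=[0, 0, 0, 0, 0, 0, 4]

(s=0,f=0) a[fast]=0 → fast++
(s=0,f=1) a[fast]=0 → fast++
(s=0,f=2) a[fast]=0 → fast++
(s=0,f=3) a[fast]=0 → fast++
(s=0,f=4) a[fast]=0 → fast++
(s=0,f=5) a[fast]=0 → fast++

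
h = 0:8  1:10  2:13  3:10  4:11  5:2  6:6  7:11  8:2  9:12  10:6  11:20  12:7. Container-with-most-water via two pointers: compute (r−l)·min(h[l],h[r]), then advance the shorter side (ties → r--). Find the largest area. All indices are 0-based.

l=0 r=12: min(8,7)*12=84 best=84 *, r--
l=0 r=11: min(8,20)*11=88 best=88 *, l++
l=1 r=11: min(10,20)*10=100 best=100 *, l++
l=2 r=11: min(13,20)*9=117 best=117 *, l++
l=3 r=11: min(10,20)*8=80 best=117, l++
l=4 r=11: min(11,20)*7=77 best=117, l++
l=5 r=11: min(2,20)*6=12 best=117, l++
l=6 r=11: min(6,20)*5=30 best=117, l++
l=7 r=11: min(11,20)*4=44 best=117, l++
l=8 r=11: min(2,20)*3=6 best=117, l++
l=9 r=11: min(12,20)*2=24 best=117, l++
l=10 r=11: min(6,20)*1=6 best=117, l++

max area = 117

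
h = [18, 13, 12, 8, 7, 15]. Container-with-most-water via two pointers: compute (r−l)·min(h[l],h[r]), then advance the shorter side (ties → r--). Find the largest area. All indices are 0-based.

max area = 75

[0,5] min(18,15)*5=75 best=75 * → r--
[0,4] min(18,7)*4=28 best=75 → r--
[0,3] min(18,8)*3=24 best=75 → r--
[0,2] min(18,12)*2=24 best=75 → r--
[0,1] min(18,13)*1=13 best=75 → r--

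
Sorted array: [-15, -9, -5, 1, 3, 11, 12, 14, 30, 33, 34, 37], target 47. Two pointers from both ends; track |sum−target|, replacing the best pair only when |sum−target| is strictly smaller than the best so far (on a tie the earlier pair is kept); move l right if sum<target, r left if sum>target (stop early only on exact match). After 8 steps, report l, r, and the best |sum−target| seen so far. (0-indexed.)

[0,11] -15+37=22 d=25 * → l++
[1,11] -9+37=28 d=19 * → l++
[2,11] -5+37=32 d=15 * → l++
[3,11] 1+37=38 d=9 * → l++
[4,11] 3+37=40 d=7 * → l++
[5,11] 11+37=48 d=1 * → r--
[5,10] 11+34=45 d=2 → l++
[6,10] 12+34=46 d=1 → l++

l=7, r=10, best |Δ|=1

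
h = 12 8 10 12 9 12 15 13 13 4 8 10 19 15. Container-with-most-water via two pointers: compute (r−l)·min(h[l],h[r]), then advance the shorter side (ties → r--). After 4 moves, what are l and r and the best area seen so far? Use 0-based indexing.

l=4, r=13, best area=156

[0,13] min(12,15)*13=156 best=156 * → l++
[1,13] min(8,15)*12=96 best=156 → l++
[2,13] min(10,15)*11=110 best=156 → l++
[3,13] min(12,15)*10=120 best=156 → l++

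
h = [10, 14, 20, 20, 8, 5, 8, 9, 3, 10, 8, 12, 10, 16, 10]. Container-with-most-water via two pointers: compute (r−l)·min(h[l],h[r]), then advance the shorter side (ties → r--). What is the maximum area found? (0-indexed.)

max area = 176

[0,14] min(10,10)*14=140 best=140 * → r--
[0,13] min(10,16)*13=130 best=140 → l++
[1,13] min(14,16)*12=168 best=168 * → l++
[2,13] min(20,16)*11=176 best=176 * → r--
[2,12] min(20,10)*10=100 best=176 → r--
[2,11] min(20,12)*9=108 best=176 → r--
[2,10] min(20,8)*8=64 best=176 → r--
[2,9] min(20,10)*7=70 best=176 → r--
[2,8] min(20,3)*6=18 best=176 → r--
[2,7] min(20,9)*5=45 best=176 → r--
[2,6] min(20,8)*4=32 best=176 → r--
[2,5] min(20,5)*3=15 best=176 → r--
[2,4] min(20,8)*2=16 best=176 → r--
[2,3] min(20,20)*1=20 best=176 → r--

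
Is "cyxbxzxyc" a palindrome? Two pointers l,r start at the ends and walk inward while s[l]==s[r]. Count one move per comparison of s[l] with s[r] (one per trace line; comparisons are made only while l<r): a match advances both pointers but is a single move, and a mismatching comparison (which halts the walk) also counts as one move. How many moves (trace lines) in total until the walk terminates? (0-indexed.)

4 moves

l=0 r=8: 'c'=='c', l++,r--
l=1 r=7: 'y'=='y', l++,r--
l=2 r=6: 'x'=='x', l++,r--
l=3 r=5: 'b'!='z', stop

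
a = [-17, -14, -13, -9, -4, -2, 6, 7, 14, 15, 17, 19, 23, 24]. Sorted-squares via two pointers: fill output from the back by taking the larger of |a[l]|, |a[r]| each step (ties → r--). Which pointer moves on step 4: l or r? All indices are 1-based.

r

l=1 r=14: |-17|<=|24| out[14]=576, r--
l=1 r=13: |-17|<=|23| out[13]=529, r--
l=1 r=12: |-17|<=|19| out[12]=361, r--
l=1 r=11: |-17|<=|17| out[11]=289, r--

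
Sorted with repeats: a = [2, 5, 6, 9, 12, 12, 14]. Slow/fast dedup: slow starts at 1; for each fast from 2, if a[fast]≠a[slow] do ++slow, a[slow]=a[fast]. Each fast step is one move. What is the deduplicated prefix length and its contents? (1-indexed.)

(s=1,f=2) a[fast]=5≠a[slow]=2 write a[2]=5 → slow++,fast++
(s=2,f=3) a[fast]=6≠a[slow]=5 write a[3]=6 → slow++,fast++
(s=3,f=4) a[fast]=9≠a[slow]=6 write a[4]=9 → slow++,fast++
(s=4,f=5) a[fast]=12≠a[slow]=9 write a[5]=12 → slow++,fast++
(s=5,f=6) a[fast]=12=a[slow] dup → fast++
(s=5,f=7) a[fast]=14≠a[slow]=12 write a[6]=14 → slow++,fast++

length 6; prefix = [2, 5, 6, 9, 12, 14]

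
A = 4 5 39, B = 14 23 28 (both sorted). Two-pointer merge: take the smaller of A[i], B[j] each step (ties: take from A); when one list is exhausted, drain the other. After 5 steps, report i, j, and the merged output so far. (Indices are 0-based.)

[i=0,j=0] A[i]=4<=B[j]=14 take 4 → i++
[i=1,j=0] A[i]=5<=B[j]=14 take 5 → i++
[i=2,j=0] A[i]=39>B[j]=14 take 14 → j++
[i=2,j=1] A[i]=39>B[j]=23 take 23 → j++
[i=2,j=2] A[i]=39>B[j]=28 take 28 → j++

i=2, j=3, merged so far=[4, 5, 14, 23, 28]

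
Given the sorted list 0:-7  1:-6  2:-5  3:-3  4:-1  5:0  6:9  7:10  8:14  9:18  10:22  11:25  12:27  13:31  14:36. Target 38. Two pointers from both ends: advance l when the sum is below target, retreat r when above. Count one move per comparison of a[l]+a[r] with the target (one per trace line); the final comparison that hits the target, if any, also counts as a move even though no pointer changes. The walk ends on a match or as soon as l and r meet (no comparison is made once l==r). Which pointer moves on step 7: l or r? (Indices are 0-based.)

r

l=0 r=14: -7+36=29 <38, l++
l=1 r=14: -6+36=30 <38, l++
l=2 r=14: -5+36=31 <38, l++
l=3 r=14: -3+36=33 <38, l++
l=4 r=14: -1+36=35 <38, l++
l=5 r=14: 0+36=36 <38, l++
l=6 r=14: 9+36=45 >38, r--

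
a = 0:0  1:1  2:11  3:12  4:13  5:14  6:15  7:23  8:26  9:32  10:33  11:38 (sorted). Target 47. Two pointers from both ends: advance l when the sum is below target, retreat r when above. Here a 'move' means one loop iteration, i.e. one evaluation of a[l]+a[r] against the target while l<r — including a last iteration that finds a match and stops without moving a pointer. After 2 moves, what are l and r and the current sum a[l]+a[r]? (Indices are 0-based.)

l=2, r=11, sum=49

l=0 r=11: 0+38=38 <47, l++
l=1 r=11: 1+38=39 <47, l++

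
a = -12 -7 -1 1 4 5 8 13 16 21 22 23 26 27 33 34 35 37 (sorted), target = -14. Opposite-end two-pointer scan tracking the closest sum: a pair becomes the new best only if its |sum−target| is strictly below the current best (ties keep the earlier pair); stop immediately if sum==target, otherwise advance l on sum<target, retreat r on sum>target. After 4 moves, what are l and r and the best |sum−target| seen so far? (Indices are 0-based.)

l=0, r=13, best |Δ|=35

[0,17] -12+37=25 d=39 * → r--
[0,16] -12+35=23 d=37 * → r--
[0,15] -12+34=22 d=36 * → r--
[0,14] -12+33=21 d=35 * → r--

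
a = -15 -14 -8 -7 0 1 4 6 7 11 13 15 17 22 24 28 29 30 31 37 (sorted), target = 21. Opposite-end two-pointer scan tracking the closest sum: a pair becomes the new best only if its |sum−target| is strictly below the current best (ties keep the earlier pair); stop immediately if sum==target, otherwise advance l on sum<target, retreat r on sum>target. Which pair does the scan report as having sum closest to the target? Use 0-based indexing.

l=0 r=19: -15+37=22 d=1 *, r--
l=0 r=18: -15+31=16 d=5, l++
l=1 r=18: -14+31=17 d=4, l++
l=2 r=18: -8+31=23 d=2, r--
l=2 r=17: -8+30=22 d=1, r--
l=2 r=16: -8+29=21 d=0 *, stop

pair (-8, 29) with sum 21 (|Δ|=0)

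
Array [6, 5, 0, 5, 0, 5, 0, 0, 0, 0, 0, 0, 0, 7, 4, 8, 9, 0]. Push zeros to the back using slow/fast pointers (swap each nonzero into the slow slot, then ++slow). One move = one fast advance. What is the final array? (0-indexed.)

slow=0 fast=0: a[fast]=6≠0 swap→a[0]=6, slow++,fast++
slow=1 fast=1: a[fast]=5≠0 swap→a[1]=5, slow++,fast++
slow=2 fast=2: a[fast]=0, fast++
slow=2 fast=3: a[fast]=5≠0 swap→a[2]=5, slow++,fast++
slow=3 fast=4: a[fast]=0, fast++
slow=3 fast=5: a[fast]=5≠0 swap→a[3]=5, slow++,fast++
slow=4 fast=6: a[fast]=0, fast++
slow=4 fast=7: a[fast]=0, fast++
slow=4 fast=8: a[fast]=0, fast++
slow=4 fast=9: a[fast]=0, fast++
slow=4 fast=10: a[fast]=0, fast++
slow=4 fast=11: a[fast]=0, fast++
slow=4 fast=12: a[fast]=0, fast++
slow=4 fast=13: a[fast]=7≠0 swap→a[4]=7, slow++,fast++
slow=5 fast=14: a[fast]=4≠0 swap→a[5]=4, slow++,fast++
slow=6 fast=15: a[fast]=8≠0 swap→a[6]=8, slow++,fast++
slow=7 fast=16: a[fast]=9≠0 swap→a[7]=9, slow++,fast++
slow=8 fast=17: a[fast]=0, fast++

[6, 5, 5, 5, 7, 4, 8, 9, 0, 0, 0, 0, 0, 0, 0, 0, 0, 0]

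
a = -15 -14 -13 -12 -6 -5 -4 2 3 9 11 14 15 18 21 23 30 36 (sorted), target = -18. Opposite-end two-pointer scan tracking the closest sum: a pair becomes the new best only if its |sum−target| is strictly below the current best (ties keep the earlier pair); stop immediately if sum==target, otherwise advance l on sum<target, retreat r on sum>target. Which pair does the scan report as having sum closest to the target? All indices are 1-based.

pair (-14, -4) with sum -18 (|Δ|=0)

l=1 r=18: -15+36=21 d=39 *, r--
l=1 r=17: -15+30=15 d=33 *, r--
l=1 r=16: -15+23=8 d=26 *, r--
l=1 r=15: -15+21=6 d=24 *, r--
l=1 r=14: -15+18=3 d=21 *, r--
l=1 r=13: -15+15=0 d=18 *, r--
l=1 r=12: -15+14=-1 d=17 *, r--
l=1 r=11: -15+11=-4 d=14 *, r--
l=1 r=10: -15+9=-6 d=12 *, r--
l=1 r=9: -15+3=-12 d=6 *, r--
l=1 r=8: -15+2=-13 d=5 *, r--
l=1 r=7: -15+-4=-19 d=1 *, l++
l=2 r=7: -14+-4=-18 d=0 *, stop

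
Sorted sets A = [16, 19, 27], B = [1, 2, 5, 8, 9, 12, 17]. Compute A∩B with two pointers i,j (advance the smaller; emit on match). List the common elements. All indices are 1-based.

[i=1,j=1] 16>1 → j++
[i=1,j=2] 16>2 → j++
[i=1,j=3] 16>5 → j++
[i=1,j=4] 16>8 → j++
[i=1,j=5] 16>9 → j++
[i=1,j=6] 16>12 → j++
[i=1,j=7] 16<17 → i++
[i=2,j=7] 19>17 → j++

intersection = []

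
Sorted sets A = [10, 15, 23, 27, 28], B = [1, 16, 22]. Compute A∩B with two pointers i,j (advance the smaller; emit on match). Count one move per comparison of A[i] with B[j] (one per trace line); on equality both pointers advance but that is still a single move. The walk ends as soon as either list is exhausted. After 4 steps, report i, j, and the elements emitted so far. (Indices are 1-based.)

i=3, j=3, emitted=[]

i=1 j=1: 10>1, j++
i=1 j=2: 10<16, i++
i=2 j=2: 15<16, i++
i=3 j=2: 23>16, j++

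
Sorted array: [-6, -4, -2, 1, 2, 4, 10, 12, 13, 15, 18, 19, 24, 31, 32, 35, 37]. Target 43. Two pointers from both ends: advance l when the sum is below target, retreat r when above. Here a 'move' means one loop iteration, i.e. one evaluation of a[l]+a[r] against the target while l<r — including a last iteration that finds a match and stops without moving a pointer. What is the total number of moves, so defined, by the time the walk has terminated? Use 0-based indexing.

11 moves

l=0 r=16: -6+37=31 <43, l++
l=1 r=16: -4+37=33 <43, l++
l=2 r=16: -2+37=35 <43, l++
l=3 r=16: 1+37=38 <43, l++
l=4 r=16: 2+37=39 <43, l++
l=5 r=16: 4+37=41 <43, l++
l=6 r=16: 10+37=47 >43, r--
l=6 r=15: 10+35=45 >43, r--
l=6 r=14: 10+32=42 <43, l++
l=7 r=14: 12+32=44 >43, r--
l=7 r=13: 12+31=43, found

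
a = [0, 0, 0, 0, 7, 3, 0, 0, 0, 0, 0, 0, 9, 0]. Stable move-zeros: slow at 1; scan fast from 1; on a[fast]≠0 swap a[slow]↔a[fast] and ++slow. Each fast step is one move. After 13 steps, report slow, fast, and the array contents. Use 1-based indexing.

slow=1 fast=1: a[fast]=0, fast++
slow=1 fast=2: a[fast]=0, fast++
slow=1 fast=3: a[fast]=0, fast++
slow=1 fast=4: a[fast]=0, fast++
slow=1 fast=5: a[fast]=7≠0 swap→a[1]=7, slow++,fast++
slow=2 fast=6: a[fast]=3≠0 swap→a[2]=3, slow++,fast++
slow=3 fast=7: a[fast]=0, fast++
slow=3 fast=8: a[fast]=0, fast++
slow=3 fast=9: a[fast]=0, fast++
slow=3 fast=10: a[fast]=0, fast++
slow=3 fast=11: a[fast]=0, fast++
slow=3 fast=12: a[fast]=0, fast++
slow=3 fast=13: a[fast]=9≠0 swap→a[3]=9, slow++,fast++

slow=4, fast=14, a=[7, 3, 9, 0, 0, 0, 0, 0, 0, 0, 0, 0, 0, 0]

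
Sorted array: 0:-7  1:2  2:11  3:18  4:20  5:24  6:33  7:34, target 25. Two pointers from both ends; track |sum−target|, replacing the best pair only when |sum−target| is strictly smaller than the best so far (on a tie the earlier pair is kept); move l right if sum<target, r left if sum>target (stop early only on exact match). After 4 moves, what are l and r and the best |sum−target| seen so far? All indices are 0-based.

l=0 r=7: -7+34=27 d=2 *, r--
l=0 r=6: -7+33=26 d=1 *, r--
l=0 r=5: -7+24=17 d=8, l++
l=1 r=5: 2+24=26 d=1, r--

l=1, r=4, best |Δ|=1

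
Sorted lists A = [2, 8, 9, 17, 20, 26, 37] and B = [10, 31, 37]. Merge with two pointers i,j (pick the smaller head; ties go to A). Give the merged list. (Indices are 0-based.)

i=0 j=0: A[i]=2<=B[j]=10 take 2, i++
i=1 j=0: A[i]=8<=B[j]=10 take 8, i++
i=2 j=0: A[i]=9<=B[j]=10 take 9, i++
i=3 j=0: A[i]=17>B[j]=10 take 10, j++
i=3 j=1: A[i]=17<=B[j]=31 take 17, i++
i=4 j=1: A[i]=20<=B[j]=31 take 20, i++
i=5 j=1: A[i]=26<=B[j]=31 take 26, i++
i=6 j=1: A[i]=37>B[j]=31 take 31, j++
i=6 j=2: A[i]=37<=B[j]=37 take 37, i++
i=7 j=2: A done, take B[j]=37, j++

[2, 8, 9, 10, 17, 20, 26, 31, 37, 37]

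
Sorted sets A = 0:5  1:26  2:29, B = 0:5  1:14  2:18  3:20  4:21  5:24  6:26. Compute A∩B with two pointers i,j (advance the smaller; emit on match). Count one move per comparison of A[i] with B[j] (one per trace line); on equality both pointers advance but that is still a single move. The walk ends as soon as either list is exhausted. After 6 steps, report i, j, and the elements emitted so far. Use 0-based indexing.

i=1, j=6, emitted=[5]

i=0 j=0: 5==5 emit, i++,j++
i=1 j=1: 26>14, j++
i=1 j=2: 26>18, j++
i=1 j=3: 26>20, j++
i=1 j=4: 26>21, j++
i=1 j=5: 26>24, j++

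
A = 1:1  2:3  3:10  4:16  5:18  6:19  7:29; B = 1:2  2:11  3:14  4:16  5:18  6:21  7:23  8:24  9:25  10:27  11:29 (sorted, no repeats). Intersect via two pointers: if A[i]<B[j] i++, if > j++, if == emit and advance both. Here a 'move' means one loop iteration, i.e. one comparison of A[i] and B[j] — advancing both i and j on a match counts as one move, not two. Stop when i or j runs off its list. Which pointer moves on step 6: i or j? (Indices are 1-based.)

j

[i=1,j=1] 1<2 → i++
[i=2,j=1] 3>2 → j++
[i=2,j=2] 3<11 → i++
[i=3,j=2] 10<11 → i++
[i=4,j=2] 16>11 → j++
[i=4,j=3] 16>14 → j++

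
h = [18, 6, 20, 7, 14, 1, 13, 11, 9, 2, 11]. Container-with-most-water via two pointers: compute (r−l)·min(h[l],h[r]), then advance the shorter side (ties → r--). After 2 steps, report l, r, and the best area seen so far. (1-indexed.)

[1,11] min(18,11)*10=110 best=110 * → r--
[1,10] min(18,2)*9=18 best=110 → r--

l=1, r=9, best area=110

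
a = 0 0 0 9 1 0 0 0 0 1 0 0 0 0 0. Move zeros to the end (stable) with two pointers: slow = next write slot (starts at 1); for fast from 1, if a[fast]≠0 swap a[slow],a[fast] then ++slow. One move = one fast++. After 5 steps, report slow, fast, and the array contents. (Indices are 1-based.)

slow=3, fast=6, a=[9, 1, 0, 0, 0, 0, 0, 0, 0, 1, 0, 0, 0, 0, 0]

slow=1 fast=1: a[fast]=0, fast++
slow=1 fast=2: a[fast]=0, fast++
slow=1 fast=3: a[fast]=0, fast++
slow=1 fast=4: a[fast]=9≠0 swap→a[1]=9, slow++,fast++
slow=2 fast=5: a[fast]=1≠0 swap→a[2]=1, slow++,fast++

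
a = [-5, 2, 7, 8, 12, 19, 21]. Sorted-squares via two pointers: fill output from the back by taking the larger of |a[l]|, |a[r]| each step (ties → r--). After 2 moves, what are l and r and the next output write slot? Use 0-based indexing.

l=0 r=6: |-5|<=|21| out[6]=441, r--
l=0 r=5: |-5|<=|19| out[5]=361, r--

l=0, r=4, next write slot=4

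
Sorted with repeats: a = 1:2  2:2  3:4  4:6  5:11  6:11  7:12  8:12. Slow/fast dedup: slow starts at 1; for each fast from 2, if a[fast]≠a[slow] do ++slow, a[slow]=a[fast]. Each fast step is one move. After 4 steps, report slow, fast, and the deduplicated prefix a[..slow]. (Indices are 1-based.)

slow=4, fast=6, prefix=[2, 4, 6, 11]

(s=1,f=2) a[fast]=2=a[slow] dup → fast++
(s=1,f=3) a[fast]=4≠a[slow]=2 write a[2]=4 → slow++,fast++
(s=2,f=4) a[fast]=6≠a[slow]=4 write a[3]=6 → slow++,fast++
(s=3,f=5) a[fast]=11≠a[slow]=6 write a[4]=11 → slow++,fast++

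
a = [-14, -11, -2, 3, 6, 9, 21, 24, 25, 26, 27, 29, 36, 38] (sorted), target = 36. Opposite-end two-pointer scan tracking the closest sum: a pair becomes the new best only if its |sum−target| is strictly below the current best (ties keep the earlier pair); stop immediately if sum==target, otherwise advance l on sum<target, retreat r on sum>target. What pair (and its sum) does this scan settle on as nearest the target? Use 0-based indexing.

pair (-2, 38) with sum 36 (|Δ|=0)

l=0 r=13: -14+38=24 d=12 *, l++
l=1 r=13: -11+38=27 d=9 *, l++
l=2 r=13: -2+38=36 d=0 *, stop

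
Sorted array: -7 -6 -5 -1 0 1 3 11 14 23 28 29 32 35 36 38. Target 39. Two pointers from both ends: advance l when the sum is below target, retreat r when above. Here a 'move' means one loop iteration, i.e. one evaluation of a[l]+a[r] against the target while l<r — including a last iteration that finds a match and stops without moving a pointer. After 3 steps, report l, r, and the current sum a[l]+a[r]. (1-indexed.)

l=4, r=16, sum=37

[1,16] -7+38=31 <39 → l++
[2,16] -6+38=32 <39 → l++
[3,16] -5+38=33 <39 → l++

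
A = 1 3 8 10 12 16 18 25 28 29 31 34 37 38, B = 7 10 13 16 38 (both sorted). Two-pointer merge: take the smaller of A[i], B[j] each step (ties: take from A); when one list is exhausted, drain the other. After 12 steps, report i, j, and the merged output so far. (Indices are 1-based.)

i=9, j=5, merged so far=[1, 3, 7, 8, 10, 10, 12, 13, 16, 16, 18, 25]

i=1 j=1: A[i]=1<=B[j]=7 take 1, i++
i=2 j=1: A[i]=3<=B[j]=7 take 3, i++
i=3 j=1: A[i]=8>B[j]=7 take 7, j++
i=3 j=2: A[i]=8<=B[j]=10 take 8, i++
i=4 j=2: A[i]=10<=B[j]=10 take 10, i++
i=5 j=2: A[i]=12>B[j]=10 take 10, j++
i=5 j=3: A[i]=12<=B[j]=13 take 12, i++
i=6 j=3: A[i]=16>B[j]=13 take 13, j++
i=6 j=4: A[i]=16<=B[j]=16 take 16, i++
i=7 j=4: A[i]=18>B[j]=16 take 16, j++
i=7 j=5: A[i]=18<=B[j]=38 take 18, i++
i=8 j=5: A[i]=25<=B[j]=38 take 25, i++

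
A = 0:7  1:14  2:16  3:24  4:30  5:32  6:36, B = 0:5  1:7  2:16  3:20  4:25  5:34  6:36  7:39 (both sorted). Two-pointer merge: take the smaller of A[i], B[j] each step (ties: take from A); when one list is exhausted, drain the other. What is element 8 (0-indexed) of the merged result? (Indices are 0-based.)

merged[8] = 25

[i=0,j=0] A[i]=7>B[j]=5 take 5 → j++
[i=0,j=1] A[i]=7<=B[j]=7 take 7 → i++
[i=1,j=1] A[i]=14>B[j]=7 take 7 → j++
[i=1,j=2] A[i]=14<=B[j]=16 take 14 → i++
[i=2,j=2] A[i]=16<=B[j]=16 take 16 → i++
[i=3,j=2] A[i]=24>B[j]=16 take 16 → j++
[i=3,j=3] A[i]=24>B[j]=20 take 20 → j++
[i=3,j=4] A[i]=24<=B[j]=25 take 24 → i++
[i=4,j=4] A[i]=30>B[j]=25 take 25 → j++
[i=4,j=5] A[i]=30<=B[j]=34 take 30 → i++
[i=5,j=5] A[i]=32<=B[j]=34 take 32 → i++
[i=6,j=5] A[i]=36>B[j]=34 take 34 → j++
[i=6,j=6] A[i]=36<=B[j]=36 take 36 → i++
[i=7,j=6] A done, take B[j]=36 → j++
[i=7,j=7] A done, take B[j]=39 → j++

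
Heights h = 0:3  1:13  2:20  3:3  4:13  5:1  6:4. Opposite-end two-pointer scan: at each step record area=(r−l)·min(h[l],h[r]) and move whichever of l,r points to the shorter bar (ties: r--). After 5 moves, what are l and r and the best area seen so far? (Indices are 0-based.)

l=1, r=2, best area=39

l=0 r=6: min(3,4)*6=18 best=18 *, l++
l=1 r=6: min(13,4)*5=20 best=20 *, r--
l=1 r=5: min(13,1)*4=4 best=20, r--
l=1 r=4: min(13,13)*3=39 best=39 *, r--
l=1 r=3: min(13,3)*2=6 best=39, r--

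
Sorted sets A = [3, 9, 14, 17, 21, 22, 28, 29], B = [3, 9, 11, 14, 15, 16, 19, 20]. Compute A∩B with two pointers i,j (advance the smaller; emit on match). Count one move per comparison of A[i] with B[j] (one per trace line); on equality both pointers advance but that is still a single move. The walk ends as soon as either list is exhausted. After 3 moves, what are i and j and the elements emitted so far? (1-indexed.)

i=3, j=4, emitted=[3, 9]

[i=1,j=1] 3==3 emit → i++,j++
[i=2,j=2] 9==9 emit → i++,j++
[i=3,j=3] 14>11 → j++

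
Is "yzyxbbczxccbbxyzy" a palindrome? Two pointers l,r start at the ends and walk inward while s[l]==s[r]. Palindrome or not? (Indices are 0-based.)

l=0 r=16: 'y'=='y', l++,r--
l=1 r=15: 'z'=='z', l++,r--
l=2 r=14: 'y'=='y', l++,r--
l=3 r=13: 'x'=='x', l++,r--
l=4 r=12: 'b'=='b', l++,r--
l=5 r=11: 'b'=='b', l++,r--
l=6 r=10: 'c'=='c', l++,r--
l=7 r=9: 'z'!='c', stop

not a palindrome (mismatch at 7,9)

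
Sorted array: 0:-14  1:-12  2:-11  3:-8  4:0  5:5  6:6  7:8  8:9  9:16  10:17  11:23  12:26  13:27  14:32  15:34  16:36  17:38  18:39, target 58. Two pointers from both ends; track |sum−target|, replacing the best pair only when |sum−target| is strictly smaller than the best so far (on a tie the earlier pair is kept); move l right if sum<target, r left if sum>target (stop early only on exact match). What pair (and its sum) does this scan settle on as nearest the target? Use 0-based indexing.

pair (26, 32) with sum 58 (|Δ|=0)

[0,18] -14+39=25 d=33 * → l++
[1,18] -12+39=27 d=31 * → l++
[2,18] -11+39=28 d=30 * → l++
[3,18] -8+39=31 d=27 * → l++
[4,18] 0+39=39 d=19 * → l++
[5,18] 5+39=44 d=14 * → l++
[6,18] 6+39=45 d=13 * → l++
[7,18] 8+39=47 d=11 * → l++
[8,18] 9+39=48 d=10 * → l++
[9,18] 16+39=55 d=3 * → l++
[10,18] 17+39=56 d=2 * → l++
[11,18] 23+39=62 d=4 → r--
[11,17] 23+38=61 d=3 → r--
[11,16] 23+36=59 d=1 * → r--
[11,15] 23+34=57 d=1 → l++
[12,15] 26+34=60 d=2 → r--
[12,14] 26+32=58 d=0 * → stop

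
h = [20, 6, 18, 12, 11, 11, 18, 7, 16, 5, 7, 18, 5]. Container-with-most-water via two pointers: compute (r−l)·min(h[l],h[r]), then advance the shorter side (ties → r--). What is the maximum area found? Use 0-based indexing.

[0,12] min(20,5)*12=60 best=60 * → r--
[0,11] min(20,18)*11=198 best=198 * → r--
[0,10] min(20,7)*10=70 best=198 → r--
[0,9] min(20,5)*9=45 best=198 → r--
[0,8] min(20,16)*8=128 best=198 → r--
[0,7] min(20,7)*7=49 best=198 → r--
[0,6] min(20,18)*6=108 best=198 → r--
[0,5] min(20,11)*5=55 best=198 → r--
[0,4] min(20,11)*4=44 best=198 → r--
[0,3] min(20,12)*3=36 best=198 → r--
[0,2] min(20,18)*2=36 best=198 → r--
[0,1] min(20,6)*1=6 best=198 → r--

max area = 198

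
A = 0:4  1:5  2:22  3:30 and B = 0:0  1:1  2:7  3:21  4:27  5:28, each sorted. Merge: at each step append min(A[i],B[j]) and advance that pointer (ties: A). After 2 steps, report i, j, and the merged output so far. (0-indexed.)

[i=0,j=0] A[i]=4>B[j]=0 take 0 → j++
[i=0,j=1] A[i]=4>B[j]=1 take 1 → j++

i=0, j=2, merged so far=[0, 1]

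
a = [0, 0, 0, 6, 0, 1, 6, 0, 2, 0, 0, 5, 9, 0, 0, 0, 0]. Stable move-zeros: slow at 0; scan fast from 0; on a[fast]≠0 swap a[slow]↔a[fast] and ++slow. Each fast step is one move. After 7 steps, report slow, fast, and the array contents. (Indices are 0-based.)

slow=0 fast=0: a[fast]=0, fast++
slow=0 fast=1: a[fast]=0, fast++
slow=0 fast=2: a[fast]=0, fast++
slow=0 fast=3: a[fast]=6≠0 swap→a[0]=6, slow++,fast++
slow=1 fast=4: a[fast]=0, fast++
slow=1 fast=5: a[fast]=1≠0 swap→a[1]=1, slow++,fast++
slow=2 fast=6: a[fast]=6≠0 swap→a[2]=6, slow++,fast++

slow=3, fast=7, a=[6, 1, 6, 0, 0, 0, 0, 0, 2, 0, 0, 5, 9, 0, 0, 0, 0]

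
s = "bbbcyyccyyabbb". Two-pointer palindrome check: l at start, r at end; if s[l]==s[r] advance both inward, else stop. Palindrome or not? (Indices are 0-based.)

not a palindrome (mismatch at 3,10)

[0,13] 'b'=='b' → l++,r--
[1,12] 'b'=='b' → l++,r--
[2,11] 'b'=='b' → l++,r--
[3,10] 'c'!='a' → stop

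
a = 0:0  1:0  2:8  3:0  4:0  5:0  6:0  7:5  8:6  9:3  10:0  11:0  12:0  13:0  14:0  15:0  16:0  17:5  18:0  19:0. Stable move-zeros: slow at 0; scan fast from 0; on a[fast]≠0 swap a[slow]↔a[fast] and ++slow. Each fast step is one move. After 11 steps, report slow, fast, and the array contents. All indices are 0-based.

slow=4, fast=11, a=[8, 5, 6, 3, 0, 0, 0, 0, 0, 0, 0, 0, 0, 0, 0, 0, 0, 5, 0, 0]

(s=0,f=0) a[fast]=0 → fast++
(s=0,f=1) a[fast]=0 → fast++
(s=0,f=2) a[fast]=8≠0 swap→a[0]=8 → slow++,fast++
(s=1,f=3) a[fast]=0 → fast++
(s=1,f=4) a[fast]=0 → fast++
(s=1,f=5) a[fast]=0 → fast++
(s=1,f=6) a[fast]=0 → fast++
(s=1,f=7) a[fast]=5≠0 swap→a[1]=5 → slow++,fast++
(s=2,f=8) a[fast]=6≠0 swap→a[2]=6 → slow++,fast++
(s=3,f=9) a[fast]=3≠0 swap→a[3]=3 → slow++,fast++
(s=4,f=10) a[fast]=0 → fast++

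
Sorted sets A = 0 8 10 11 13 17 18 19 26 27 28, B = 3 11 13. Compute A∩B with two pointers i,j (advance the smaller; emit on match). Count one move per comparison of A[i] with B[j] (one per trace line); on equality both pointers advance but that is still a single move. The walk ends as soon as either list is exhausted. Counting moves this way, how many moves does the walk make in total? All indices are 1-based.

i=1 j=1: 0<3, i++
i=2 j=1: 8>3, j++
i=2 j=2: 8<11, i++
i=3 j=2: 10<11, i++
i=4 j=2: 11==11 emit, i++,j++
i=5 j=3: 13==13 emit, i++,j++

6 moves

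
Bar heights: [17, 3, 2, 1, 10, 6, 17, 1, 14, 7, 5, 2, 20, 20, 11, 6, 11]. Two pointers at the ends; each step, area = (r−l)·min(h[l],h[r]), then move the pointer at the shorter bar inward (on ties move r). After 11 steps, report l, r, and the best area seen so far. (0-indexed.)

l=8, r=13, best area=221

[0,16] min(17,11)*16=176 best=176 * → r--
[0,15] min(17,6)*15=90 best=176 → r--
[0,14] min(17,11)*14=154 best=176 → r--
[0,13] min(17,20)*13=221 best=221 * → l++
[1,13] min(3,20)*12=36 best=221 → l++
[2,13] min(2,20)*11=22 best=221 → l++
[3,13] min(1,20)*10=10 best=221 → l++
[4,13] min(10,20)*9=90 best=221 → l++
[5,13] min(6,20)*8=48 best=221 → l++
[6,13] min(17,20)*7=119 best=221 → l++
[7,13] min(1,20)*6=6 best=221 → l++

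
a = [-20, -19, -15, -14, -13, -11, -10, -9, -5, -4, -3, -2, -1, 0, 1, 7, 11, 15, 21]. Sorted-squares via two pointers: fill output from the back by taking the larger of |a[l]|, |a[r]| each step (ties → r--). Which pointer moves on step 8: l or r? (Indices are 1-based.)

r

l=1 r=19: |-20|<=|21| out[19]=441, r--
l=1 r=18: |-20|>|15| out[18]=400, l++
l=2 r=18: |-19|>|15| out[17]=361, l++
l=3 r=18: |-15|<=|15| out[16]=225, r--
l=3 r=17: |-15|>|11| out[15]=225, l++
l=4 r=17: |-14|>|11| out[14]=196, l++
l=5 r=17: |-13|>|11| out[13]=169, l++
l=6 r=17: |-11|<=|11| out[12]=121, r--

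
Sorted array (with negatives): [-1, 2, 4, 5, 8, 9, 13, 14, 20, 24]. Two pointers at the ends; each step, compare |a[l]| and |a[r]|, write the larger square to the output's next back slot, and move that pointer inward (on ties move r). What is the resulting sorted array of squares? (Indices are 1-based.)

l=1 r=10: |-1|<=|24| out[10]=576, r--
l=1 r=9: |-1|<=|20| out[9]=400, r--
l=1 r=8: |-1|<=|14| out[8]=196, r--
l=1 r=7: |-1|<=|13| out[7]=169, r--
l=1 r=6: |-1|<=|9| out[6]=81, r--
l=1 r=5: |-1|<=|8| out[5]=64, r--
l=1 r=4: |-1|<=|5| out[4]=25, r--
l=1 r=3: |-1|<=|4| out[3]=16, r--
l=1 r=2: |-1|<=|2| out[2]=4, r--
l=1 r=1: |-1|<=|-1| out[1]=1, r--

[1, 4, 16, 25, 64, 81, 169, 196, 400, 576]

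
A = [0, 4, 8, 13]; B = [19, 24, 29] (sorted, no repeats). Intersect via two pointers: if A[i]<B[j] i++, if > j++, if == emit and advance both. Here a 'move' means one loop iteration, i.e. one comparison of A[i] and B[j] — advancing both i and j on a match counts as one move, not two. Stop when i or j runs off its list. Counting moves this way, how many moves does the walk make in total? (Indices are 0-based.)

4 moves

i=0 j=0: 0<19, i++
i=1 j=0: 4<19, i++
i=2 j=0: 8<19, i++
i=3 j=0: 13<19, i++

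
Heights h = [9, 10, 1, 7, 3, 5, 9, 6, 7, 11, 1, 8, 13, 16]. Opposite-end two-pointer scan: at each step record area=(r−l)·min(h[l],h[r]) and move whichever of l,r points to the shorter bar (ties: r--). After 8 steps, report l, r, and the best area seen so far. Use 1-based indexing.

[1,14] min(9,16)*13=117 best=117 * → l++
[2,14] min(10,16)*12=120 best=120 * → l++
[3,14] min(1,16)*11=11 best=120 → l++
[4,14] min(7,16)*10=70 best=120 → l++
[5,14] min(3,16)*9=27 best=120 → l++
[6,14] min(5,16)*8=40 best=120 → l++
[7,14] min(9,16)*7=63 best=120 → l++
[8,14] min(6,16)*6=36 best=120 → l++

l=9, r=14, best area=120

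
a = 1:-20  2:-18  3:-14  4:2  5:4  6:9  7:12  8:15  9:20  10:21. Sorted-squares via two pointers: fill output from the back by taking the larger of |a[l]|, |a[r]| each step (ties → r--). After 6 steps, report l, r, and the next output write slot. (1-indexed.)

l=4, r=7, next write slot=4

[1,10] |-20|<=|21| out[10]=441 → r--
[1,9] |-20|<=|20| out[9]=400 → r--
[1,8] |-20|>|15| out[8]=400 → l++
[2,8] |-18|>|15| out[7]=324 → l++
[3,8] |-14|<=|15| out[6]=225 → r--
[3,7] |-14|>|12| out[5]=196 → l++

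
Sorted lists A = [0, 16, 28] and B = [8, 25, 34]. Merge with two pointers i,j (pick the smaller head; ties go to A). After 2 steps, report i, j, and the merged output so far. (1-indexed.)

[i=1,j=1] A[i]=0<=B[j]=8 take 0 → i++
[i=2,j=1] A[i]=16>B[j]=8 take 8 → j++

i=2, j=2, merged so far=[0, 8]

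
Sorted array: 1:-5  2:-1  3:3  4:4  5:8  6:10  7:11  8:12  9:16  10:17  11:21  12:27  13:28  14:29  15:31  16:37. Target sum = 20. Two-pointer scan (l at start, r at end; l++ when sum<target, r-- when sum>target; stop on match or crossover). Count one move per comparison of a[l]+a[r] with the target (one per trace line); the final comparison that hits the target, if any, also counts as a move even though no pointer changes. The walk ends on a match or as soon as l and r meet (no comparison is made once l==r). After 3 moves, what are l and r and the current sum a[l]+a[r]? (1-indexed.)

l=1 r=16: -5+37=32 >20, r--
l=1 r=15: -5+31=26 >20, r--
l=1 r=14: -5+29=24 >20, r--

l=1, r=13, sum=23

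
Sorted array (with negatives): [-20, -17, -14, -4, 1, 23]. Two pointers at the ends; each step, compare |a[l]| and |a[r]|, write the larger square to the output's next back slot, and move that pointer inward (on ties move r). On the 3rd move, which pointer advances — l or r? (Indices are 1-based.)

[1,6] |-20|<=|23| out[6]=529 → r--
[1,5] |-20|>|1| out[5]=400 → l++
[2,5] |-17|>|1| out[4]=289 → l++

l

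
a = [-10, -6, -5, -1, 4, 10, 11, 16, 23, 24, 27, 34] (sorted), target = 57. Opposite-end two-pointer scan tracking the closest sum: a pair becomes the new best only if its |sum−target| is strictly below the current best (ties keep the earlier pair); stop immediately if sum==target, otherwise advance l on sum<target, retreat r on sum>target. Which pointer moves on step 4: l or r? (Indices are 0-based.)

[0,11] -10+34=24 d=33 * → l++
[1,11] -6+34=28 d=29 * → l++
[2,11] -5+34=29 d=28 * → l++
[3,11] -1+34=33 d=24 * → l++

l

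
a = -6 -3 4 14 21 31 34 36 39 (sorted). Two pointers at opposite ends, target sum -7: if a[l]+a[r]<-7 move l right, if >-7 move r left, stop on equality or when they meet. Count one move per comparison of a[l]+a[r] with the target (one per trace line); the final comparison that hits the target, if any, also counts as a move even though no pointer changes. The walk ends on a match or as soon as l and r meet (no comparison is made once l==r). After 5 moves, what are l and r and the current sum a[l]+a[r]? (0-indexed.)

l=0, r=3, sum=8

[0,8] -6+39=33 >-7 → r--
[0,7] -6+36=30 >-7 → r--
[0,6] -6+34=28 >-7 → r--
[0,5] -6+31=25 >-7 → r--
[0,4] -6+21=15 >-7 → r--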